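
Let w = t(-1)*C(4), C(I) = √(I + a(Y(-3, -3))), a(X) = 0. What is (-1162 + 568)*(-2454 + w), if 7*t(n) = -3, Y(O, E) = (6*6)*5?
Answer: 10207296/7 ≈ 1.4582e+6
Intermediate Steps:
Y(O, E) = 180 (Y(O, E) = 36*5 = 180)
t(n) = -3/7 (t(n) = (⅐)*(-3) = -3/7)
C(I) = √I (C(I) = √(I + 0) = √I)
w = -6/7 (w = -3*√4/7 = -3/7*2 = -6/7 ≈ -0.85714)
(-1162 + 568)*(-2454 + w) = (-1162 + 568)*(-2454 - 6/7) = -594*(-17184/7) = 10207296/7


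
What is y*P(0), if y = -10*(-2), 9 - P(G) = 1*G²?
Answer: 180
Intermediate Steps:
P(G) = 9 - G²
y = 20
y*P(0) = 20*(9 - 1*0²) = 20*(9 - 1*0) = 20*(9 + 0) = 20*9 = 180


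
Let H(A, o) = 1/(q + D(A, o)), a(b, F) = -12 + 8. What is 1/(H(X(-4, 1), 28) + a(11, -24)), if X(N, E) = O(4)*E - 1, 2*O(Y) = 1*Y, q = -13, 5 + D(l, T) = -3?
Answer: -21/85 ≈ -0.24706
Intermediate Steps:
D(l, T) = -8 (D(l, T) = -5 - 3 = -8)
a(b, F) = -4
O(Y) = Y/2 (O(Y) = (1*Y)/2 = Y/2)
X(N, E) = -1 + 2*E (X(N, E) = ((½)*4)*E - 1 = 2*E - 1 = -1 + 2*E)
H(A, o) = -1/21 (H(A, o) = 1/(-13 - 8) = 1/(-21) = -1/21)
1/(H(X(-4, 1), 28) + a(11, -24)) = 1/(-1/21 - 4) = 1/(-85/21) = -21/85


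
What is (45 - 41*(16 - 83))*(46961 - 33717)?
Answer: 36977248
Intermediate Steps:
(45 - 41*(16 - 83))*(46961 - 33717) = (45 - 41*(-67))*13244 = (45 + 2747)*13244 = 2792*13244 = 36977248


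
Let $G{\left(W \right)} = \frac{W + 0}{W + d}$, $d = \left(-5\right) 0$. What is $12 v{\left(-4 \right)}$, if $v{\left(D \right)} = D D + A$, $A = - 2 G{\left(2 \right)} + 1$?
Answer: $180$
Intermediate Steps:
$d = 0$
$G{\left(W \right)} = 1$ ($G{\left(W \right)} = \frac{W + 0}{W + 0} = \frac{W}{W} = 1$)
$A = -1$ ($A = \left(-2\right) 1 + 1 = -2 + 1 = -1$)
$v{\left(D \right)} = -1 + D^{2}$ ($v{\left(D \right)} = D D - 1 = D^{2} - 1 = -1 + D^{2}$)
$12 v{\left(-4 \right)} = 12 \left(-1 + \left(-4\right)^{2}\right) = 12 \left(-1 + 16\right) = 12 \cdot 15 = 180$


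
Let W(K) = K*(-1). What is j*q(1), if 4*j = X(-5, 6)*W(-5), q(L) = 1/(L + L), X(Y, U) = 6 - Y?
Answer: 55/8 ≈ 6.8750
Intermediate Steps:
W(K) = -K
q(L) = 1/(2*L)
j = 55/4 (j = ((6 - 1*(-5))*(-1*(-5)))/4 = ((6 + 5)*5)/4 = (11*5)/4 = (¼)*55 = 55/4 ≈ 13.750)
j*q(1) = 55*((½)/1)/4 = 55*((½)*1)/4 = (55/4)*(½) = 55/8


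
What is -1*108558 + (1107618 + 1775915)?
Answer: 2774975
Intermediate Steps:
-1*108558 + (1107618 + 1775915) = -108558 + 2883533 = 2774975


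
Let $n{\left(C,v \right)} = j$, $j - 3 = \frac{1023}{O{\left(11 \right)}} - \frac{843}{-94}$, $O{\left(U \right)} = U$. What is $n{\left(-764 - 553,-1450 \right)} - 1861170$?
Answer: $- \frac{174940113}{94} \approx -1.8611 \cdot 10^{6}$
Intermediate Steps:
$j = \frac{9867}{94}$ ($j = 3 + \left(\frac{1023}{11} - \frac{843}{-94}\right) = 3 + \left(1023 \cdot \frac{1}{11} - - \frac{843}{94}\right) = 3 + \left(93 + \frac{843}{94}\right) = 3 + \frac{9585}{94} = \frac{9867}{94} \approx 104.97$)
$n{\left(C,v \right)} = \frac{9867}{94}$
$n{\left(-764 - 553,-1450 \right)} - 1861170 = \frac{9867}{94} - 1861170 = - \frac{174940113}{94}$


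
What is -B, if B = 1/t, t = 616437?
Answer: -1/616437 ≈ -1.6222e-6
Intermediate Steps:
B = 1/616437 ≈ 1.6222e-6
-B = -1*1/616437 = -1/616437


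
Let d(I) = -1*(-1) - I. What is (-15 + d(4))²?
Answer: 324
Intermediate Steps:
d(I) = 1 - I
(-15 + d(4))² = (-15 + (1 - 1*4))² = (-15 + (1 - 4))² = (-15 - 3)² = (-18)² = 324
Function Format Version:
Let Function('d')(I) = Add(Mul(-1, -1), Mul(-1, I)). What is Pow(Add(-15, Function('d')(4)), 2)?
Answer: 324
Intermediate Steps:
Function('d')(I) = Add(1, Mul(-1, I))
Pow(Add(-15, Function('d')(4)), 2) = Pow(Add(-15, Add(1, Mul(-1, 4))), 2) = Pow(Add(-15, Add(1, -4)), 2) = Pow(Add(-15, -3), 2) = Pow(-18, 2) = 324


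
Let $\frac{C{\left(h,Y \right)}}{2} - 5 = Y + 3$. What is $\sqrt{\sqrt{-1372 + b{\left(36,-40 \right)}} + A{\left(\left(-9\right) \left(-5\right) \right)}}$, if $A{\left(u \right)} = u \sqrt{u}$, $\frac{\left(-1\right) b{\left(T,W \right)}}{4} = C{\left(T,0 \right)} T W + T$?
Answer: $\sqrt{2 \sqrt{22661} + 135 \sqrt{5}} \approx 24.555$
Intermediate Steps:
$C{\left(h,Y \right)} = 16 + 2 Y$ ($C{\left(h,Y \right)} = 10 + 2 \left(Y + 3\right) = 10 + 2 \left(3 + Y\right) = 10 + \left(6 + 2 Y\right) = 16 + 2 Y$)
$b{\left(T,W \right)} = - 4 T - 64 T W$ ($b{\left(T,W \right)} = - 4 \left(\left(16 + 2 \cdot 0\right) T W + T\right) = - 4 \left(\left(16 + 0\right) T W + T\right) = - 4 \left(16 T W + T\right) = - 4 \left(T + 16 T W\right) = - 4 T - 64 T W$)
$A{\left(u \right)} = u^{\frac{3}{2}}$
$\sqrt{\sqrt{-1372 + b{\left(36,-40 \right)}} + A{\left(\left(-9\right) \left(-5\right) \right)}} = \sqrt{\sqrt{-1372 - 144 \left(1 + 16 \left(-40\right)\right)} + \left(\left(-9\right) \left(-5\right)\right)^{\frac{3}{2}}} = \sqrt{\sqrt{-1372 - 144 \left(1 - 640\right)} + 45^{\frac{3}{2}}} = \sqrt{\sqrt{-1372 - 144 \left(-639\right)} + 135 \sqrt{5}} = \sqrt{\sqrt{-1372 + 92016} + 135 \sqrt{5}} = \sqrt{\sqrt{90644} + 135 \sqrt{5}} = \sqrt{2 \sqrt{22661} + 135 \sqrt{5}}$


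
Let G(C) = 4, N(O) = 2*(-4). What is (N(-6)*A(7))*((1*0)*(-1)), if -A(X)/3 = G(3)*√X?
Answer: 0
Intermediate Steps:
N(O) = -8
A(X) = -12*√X
(N(-6)*A(7))*((1*0)*(-1)) = (-(-96)*√7)*((1*0)*(-1)) = (96*√7)*(0*(-1)) = (96*√7)*0 = 0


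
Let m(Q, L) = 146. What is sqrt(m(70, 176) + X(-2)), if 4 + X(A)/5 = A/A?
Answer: sqrt(131) ≈ 11.446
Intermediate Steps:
X(A) = -15 (X(A) = -20 + 5*(A/A) = -20 + 5*1 = -20 + 5 = -15)
sqrt(m(70, 176) + X(-2)) = sqrt(146 - 15) = sqrt(131)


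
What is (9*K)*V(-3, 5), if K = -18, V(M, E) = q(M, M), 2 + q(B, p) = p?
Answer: 810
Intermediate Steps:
q(B, p) = -2 + p
V(M, E) = -2 + M
(9*K)*V(-3, 5) = (9*(-18))*(-2 - 3) = -162*(-5) = 810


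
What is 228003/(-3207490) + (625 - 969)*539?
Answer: -594720193843/3207490 ≈ -1.8542e+5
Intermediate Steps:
228003/(-3207490) + (625 - 969)*539 = 228003*(-1/3207490) - 344*539 = -228003/3207490 - 185416 = -594720193843/3207490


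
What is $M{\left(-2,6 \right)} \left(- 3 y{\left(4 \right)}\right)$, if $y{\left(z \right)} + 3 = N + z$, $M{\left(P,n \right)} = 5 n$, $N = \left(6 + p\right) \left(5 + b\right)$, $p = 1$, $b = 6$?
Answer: $-7020$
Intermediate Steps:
$N = 77$ ($N = \left(6 + 1\right) \left(5 + 6\right) = 7 \cdot 11 = 77$)
$y{\left(z \right)} = 74 + z$ ($y{\left(z \right)} = -3 + \left(77 + z\right) = 74 + z$)
$M{\left(-2,6 \right)} \left(- 3 y{\left(4 \right)}\right) = 5 \cdot 6 \left(- 3 \left(74 + 4\right)\right) = 30 \left(\left(-3\right) 78\right) = 30 \left(-234\right) = -7020$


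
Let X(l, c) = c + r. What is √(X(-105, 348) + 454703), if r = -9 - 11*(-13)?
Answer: √455185 ≈ 674.67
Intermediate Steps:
r = 134 (r = -9 + 143 = 134)
X(l, c) = 134 + c (X(l, c) = c + 134 = 134 + c)
√(X(-105, 348) + 454703) = √((134 + 348) + 454703) = √(482 + 454703) = √455185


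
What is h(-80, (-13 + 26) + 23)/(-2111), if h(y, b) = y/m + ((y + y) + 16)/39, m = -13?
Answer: -32/27443 ≈ -0.0011661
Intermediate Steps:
h(y, b) = 16/39 - y/39 (h(y, b) = y/(-13) + ((y + y) + 16)/39 = y*(-1/13) + (2*y + 16)*(1/39) = -y/13 + (16 + 2*y)*(1/39) = -y/13 + (16/39 + 2*y/39) = 16/39 - y/39)
h(-80, (-13 + 26) + 23)/(-2111) = (16/39 - 1/39*(-80))/(-2111) = (16/39 + 80/39)*(-1/2111) = (32/13)*(-1/2111) = -32/27443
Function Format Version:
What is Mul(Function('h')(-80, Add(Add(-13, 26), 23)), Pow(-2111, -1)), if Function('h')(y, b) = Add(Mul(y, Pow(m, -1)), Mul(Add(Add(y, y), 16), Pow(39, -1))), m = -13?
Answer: Rational(-32, 27443) ≈ -0.0011661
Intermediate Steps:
Function('h')(y, b) = Add(Rational(16, 39), Mul(Rational(-1, 39), y)) (Function('h')(y, b) = Add(Mul(y, Pow(-13, -1)), Mul(Add(Add(y, y), 16), Pow(39, -1))) = Add(Mul(y, Rational(-1, 13)), Mul(Add(Mul(2, y), 16), Rational(1, 39))) = Add(Mul(Rational(-1, 13), y), Mul(Add(16, Mul(2, y)), Rational(1, 39))) = Add(Mul(Rational(-1, 13), y), Add(Rational(16, 39), Mul(Rational(2, 39), y))) = Add(Rational(16, 39), Mul(Rational(-1, 39), y)))
Mul(Function('h')(-80, Add(Add(-13, 26), 23)), Pow(-2111, -1)) = Mul(Add(Rational(16, 39), Mul(Rational(-1, 39), -80)), Pow(-2111, -1)) = Mul(Add(Rational(16, 39), Rational(80, 39)), Rational(-1, 2111)) = Mul(Rational(32, 13), Rational(-1, 2111)) = Rational(-32, 27443)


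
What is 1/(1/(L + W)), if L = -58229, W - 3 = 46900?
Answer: -11326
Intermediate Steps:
W = 46903 (W = 3 + 46900 = 46903)
1/(1/(L + W)) = 1/(1/(-58229 + 46903)) = 1/(1/(-11326)) = 1/(-1/11326) = -11326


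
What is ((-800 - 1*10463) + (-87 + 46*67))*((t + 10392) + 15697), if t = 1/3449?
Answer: -743962593816/3449 ≈ -2.1570e+8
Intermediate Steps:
t = 1/3449 ≈ 0.00028994
((-800 - 1*10463) + (-87 + 46*67))*((t + 10392) + 15697) = ((-800 - 1*10463) + (-87 + 46*67))*((1/3449 + 10392) + 15697) = ((-800 - 10463) + (-87 + 3082))*(35842009/3449 + 15697) = (-11263 + 2995)*(89980962/3449) = -8268*89980962/3449 = -743962593816/3449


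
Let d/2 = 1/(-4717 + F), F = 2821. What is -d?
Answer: 1/948 ≈ 0.0010549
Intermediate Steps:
d = -1/948 (d = 2/(-4717 + 2821) = 2/(-1896) = 2*(-1/1896) = -1/948 ≈ -0.0010549)
-d = -1*(-1/948) = 1/948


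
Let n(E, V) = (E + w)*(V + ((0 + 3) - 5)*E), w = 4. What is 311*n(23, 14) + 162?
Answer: -268542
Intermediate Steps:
n(E, V) = (4 + E)*(V - 2*E) (n(E, V) = (E + 4)*(V + ((0 + 3) - 5)*E) = (4 + E)*(V + (3 - 5)*E) = (4 + E)*(V - 2*E))
311*n(23, 14) + 162 = 311*(-8*23 - 2*23**2 + 4*14 + 23*14) + 162 = 311*(-184 - 2*529 + 56 + 322) + 162 = 311*(-184 - 1058 + 56 + 322) + 162 = 311*(-864) + 162 = -268704 + 162 = -268542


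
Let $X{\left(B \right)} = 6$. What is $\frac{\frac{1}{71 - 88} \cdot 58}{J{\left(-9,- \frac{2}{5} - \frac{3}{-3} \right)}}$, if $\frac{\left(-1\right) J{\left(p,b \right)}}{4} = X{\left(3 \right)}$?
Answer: $\frac{29}{204} \approx 0.14216$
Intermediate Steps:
$J{\left(p,b \right)} = -24$ ($J{\left(p,b \right)} = \left(-4\right) 6 = -24$)
$\frac{\frac{1}{71 - 88} \cdot 58}{J{\left(-9,- \frac{2}{5} - \frac{3}{-3} \right)}} = \frac{\frac{1}{71 - 88} \cdot 58}{-24} = \frac{1}{-17} \cdot 58 \left(- \frac{1}{24}\right) = \left(- \frac{1}{17}\right) 58 \left(- \frac{1}{24}\right) = \left(- \frac{58}{17}\right) \left(- \frac{1}{24}\right) = \frac{29}{204}$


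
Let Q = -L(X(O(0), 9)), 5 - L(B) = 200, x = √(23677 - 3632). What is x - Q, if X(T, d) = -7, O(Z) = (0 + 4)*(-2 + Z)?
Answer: -195 + √20045 ≈ -53.420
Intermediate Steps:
O(Z) = -8 + 4*Z (O(Z) = 4*(-2 + Z) = -8 + 4*Z)
x = √20045 ≈ 141.58
L(B) = -195 (L(B) = 5 - 1*200 = 5 - 200 = -195)
Q = 195 (Q = -1*(-195) = 195)
x - Q = √20045 - 1*195 = √20045 - 195 = -195 + √20045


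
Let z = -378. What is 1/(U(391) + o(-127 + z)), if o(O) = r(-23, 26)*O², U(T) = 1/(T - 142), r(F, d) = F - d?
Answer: -249/3111560024 ≈ -8.0024e-8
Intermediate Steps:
U(T) = 1/(-142 + T)
o(O) = -49*O² (o(O) = (-23 - 1*26)*O² = (-23 - 26)*O² = -49*O²)
1/(U(391) + o(-127 + z)) = 1/(1/(-142 + 391) - 49*(-127 - 378)²) = 1/(1/249 - 49*(-505)²) = 1/(1/249 - 49*255025) = 1/(1/249 - 12496225) = 1/(-3111560024/249) = -249/3111560024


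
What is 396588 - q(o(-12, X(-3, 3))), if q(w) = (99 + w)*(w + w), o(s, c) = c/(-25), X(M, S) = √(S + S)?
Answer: 247867488/625 + 198*√6/25 ≈ 3.9661e+5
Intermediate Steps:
X(M, S) = √2*√S (X(M, S) = √(2*S) = √2*√S)
o(s, c) = -c/25 (o(s, c) = c*(-1/25) = -c/25)
q(w) = 2*w*(99 + w) (q(w) = (99 + w)*(2*w) = 2*w*(99 + w))
396588 - q(o(-12, X(-3, 3))) = 396588 - 2*(-√2*√3/25)*(99 - √2*√3/25) = 396588 - 2*(-√6/25)*(99 - √6/25) = 396588 - (-2)*√6*(99 - √6/25)/25 = 396588 + 2*√6*(99 - √6/25)/25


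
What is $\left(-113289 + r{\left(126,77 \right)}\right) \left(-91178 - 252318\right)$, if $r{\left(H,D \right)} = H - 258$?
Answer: $38959659816$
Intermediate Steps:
$r{\left(H,D \right)} = -258 + H$
$\left(-113289 + r{\left(126,77 \right)}\right) \left(-91178 - 252318\right) = \left(-113289 + \left(-258 + 126\right)\right) \left(-91178 - 252318\right) = \left(-113289 - 132\right) \left(-343496\right) = \left(-113421\right) \left(-343496\right) = 38959659816$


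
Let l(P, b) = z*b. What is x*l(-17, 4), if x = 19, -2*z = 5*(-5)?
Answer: 950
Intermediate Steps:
z = 25/2 (z = -5*(-5)/2 = -½*(-25) = 25/2 ≈ 12.500)
l(P, b) = 25*b/2
x*l(-17, 4) = 19*((25/2)*4) = 19*50 = 950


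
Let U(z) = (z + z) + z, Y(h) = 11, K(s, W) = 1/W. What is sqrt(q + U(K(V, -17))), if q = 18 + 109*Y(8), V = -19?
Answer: sqrt(351662)/17 ≈ 34.883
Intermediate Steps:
U(z) = 3*z (U(z) = 2*z + z = 3*z)
q = 1217 (q = 18 + 109*11 = 18 + 1199 = 1217)
sqrt(q + U(K(V, -17))) = sqrt(1217 + 3/(-17)) = sqrt(1217 + 3*(-1/17)) = sqrt(1217 - 3/17) = sqrt(20686/17) = sqrt(351662)/17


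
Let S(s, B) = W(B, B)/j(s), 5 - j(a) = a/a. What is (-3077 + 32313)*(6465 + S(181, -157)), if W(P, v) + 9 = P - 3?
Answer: 187775519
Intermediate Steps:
j(a) = 4 (j(a) = 5 - a/a = 5 - 1*1 = 5 - 1 = 4)
W(P, v) = -12 + P (W(P, v) = -9 + (P - 3) = -9 + (-3 + P) = -12 + P)
S(s, B) = -3 + B/4 (S(s, B) = (-12 + B)/4 = (-12 + B)*(¼) = -3 + B/4)
(-3077 + 32313)*(6465 + S(181, -157)) = (-3077 + 32313)*(6465 + (-3 + (¼)*(-157))) = 29236*(6465 + (-3 - 157/4)) = 29236*(6465 - 169/4) = 29236*(25691/4) = 187775519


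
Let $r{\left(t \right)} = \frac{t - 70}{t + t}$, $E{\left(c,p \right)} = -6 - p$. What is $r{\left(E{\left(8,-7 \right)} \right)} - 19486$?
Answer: $- \frac{39041}{2} \approx -19521.0$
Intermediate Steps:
$r{\left(t \right)} = \frac{-70 + t}{2 t}$
$r{\left(E{\left(8,-7 \right)} \right)} - 19486 = \frac{-70 - -1}{2 \left(-6 - -7\right)} - 19486 = \frac{-70 + \left(-6 + 7\right)}{2 \left(-6 + 7\right)} - 19486 = \frac{-70 + 1}{2 \cdot 1} - 19486 = \frac{1}{2} \cdot 1 \left(-69\right) - 19486 = - \frac{69}{2} - 19486 = - \frac{39041}{2}$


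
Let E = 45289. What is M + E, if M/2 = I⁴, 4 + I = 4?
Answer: 45289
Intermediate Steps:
I = 0 (I = -4 + 4 = 0)
M = 0 (M = 2*0⁴ = 2*0 = 0)
M + E = 0 + 45289 = 45289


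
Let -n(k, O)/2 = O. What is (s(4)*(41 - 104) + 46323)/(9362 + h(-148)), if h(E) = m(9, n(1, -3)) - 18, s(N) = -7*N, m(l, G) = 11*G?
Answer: 48087/9410 ≈ 5.1102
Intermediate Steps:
n(k, O) = -2*O
h(E) = 48 (h(E) = 11*(-2*(-3)) - 18 = 11*6 - 18 = 66 - 18 = 48)
(s(4)*(41 - 104) + 46323)/(9362 + h(-148)) = ((-7*4)*(41 - 104) + 46323)/(9362 + 48) = (-28*(-63) + 46323)/9410 = (1764 + 46323)*(1/9410) = 48087*(1/9410) = 48087/9410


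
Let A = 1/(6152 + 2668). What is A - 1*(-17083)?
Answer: 150672061/8820 ≈ 17083.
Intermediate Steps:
A = 1/8820 ≈ 0.00011338
A - 1*(-17083) = 1/8820 - 1*(-17083) = 1/8820 + 17083 = 150672061/8820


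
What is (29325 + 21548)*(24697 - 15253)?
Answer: 480444612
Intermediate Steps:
(29325 + 21548)*(24697 - 15253) = 50873*9444 = 480444612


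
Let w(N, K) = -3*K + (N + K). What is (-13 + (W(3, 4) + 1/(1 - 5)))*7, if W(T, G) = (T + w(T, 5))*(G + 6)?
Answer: -1491/4 ≈ -372.75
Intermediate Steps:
w(N, K) = N - 2*K (w(N, K) = -3*K + (K + N) = N - 2*K)
W(T, G) = (-10 + 2*T)*(6 + G) (W(T, G) = (T + (T - 2*5))*(G + 6) = (T + (T - 10))*(6 + G) = (T + (-10 + T))*(6 + G) = (-10 + 2*T)*(6 + G))
(-13 + (W(3, 4) + 1/(1 - 5)))*7 = (-13 + ((-60 + 12*3 + 4*3 + 4*(-10 + 3)) + 1/(1 - 5)))*7 = (-13 + ((-60 + 36 + 12 + 4*(-7)) + 1/(-4)))*7 = (-13 + ((-60 + 36 + 12 - 28) - ¼))*7 = (-13 + (-40 - ¼))*7 = (-13 - 161/4)*7 = -213/4*7 = -1491/4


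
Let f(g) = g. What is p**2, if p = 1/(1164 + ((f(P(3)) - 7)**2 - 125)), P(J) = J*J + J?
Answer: 1/1132096 ≈ 8.8332e-7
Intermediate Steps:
P(J) = J + J**2 (P(J) = J**2 + J = J + J**2)
p = 1/1064 (p = 1/(1164 + ((3*(1 + 3) - 7)**2 - 125)) = 1/(1164 + ((3*4 - 7)**2 - 125)) = 1/(1164 + ((12 - 7)**2 - 125)) = 1/(1164 + (5**2 - 125)) = 1/(1164 + (25 - 125)) = 1/(1164 - 100) = 1/1064 ≈ 0.00093985)
p**2 = (1/1064)**2 = 1/1132096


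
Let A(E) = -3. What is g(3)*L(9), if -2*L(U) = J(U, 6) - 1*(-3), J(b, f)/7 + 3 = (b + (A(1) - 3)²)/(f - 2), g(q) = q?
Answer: -729/8 ≈ -91.125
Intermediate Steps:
J(b, f) = -21 + 7*(36 + b)/(-2 + f) (J(b, f) = -21 + 7*((b + (-3 - 3)²)/(f - 2)) = -21 + 7*((b + (-6)²)/(-2 + f)) = -21 + 7*((b + 36)/(-2 + f)) = -21 + 7*((36 + b)/(-2 + f)) = -21 + 7*(36 + b)/(-2 + f))
L(U) = -45/2 - 7*U/8 (L(U) = -(7*(42 + U - 3*6)/(-2 + 6) - 1*(-3))/2 = -(7*(42 + U - 18)/4 + 3)/2 = -(7*(¼)*(24 + U) + 3)/2 = -((42 + 7*U/4) + 3)/2 = -(45 + 7*U/4)/2 = -45/2 - 7*U/8)
g(3)*L(9) = 3*(-45/2 - 7/8*9) = 3*(-45/2 - 63/8) = 3*(-243/8) = -729/8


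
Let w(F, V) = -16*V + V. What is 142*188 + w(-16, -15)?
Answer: 26921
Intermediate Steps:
w(F, V) = -15*V
142*188 + w(-16, -15) = 142*188 - 15*(-15) = 26696 + 225 = 26921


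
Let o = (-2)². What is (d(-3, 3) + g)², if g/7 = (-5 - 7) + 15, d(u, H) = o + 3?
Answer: 784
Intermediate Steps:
o = 4
d(u, H) = 7 (d(u, H) = 4 + 3 = 7)
g = 21 (g = 7*((-5 - 7) + 15) = 7*(-12 + 15) = 7*3 = 21)
(d(-3, 3) + g)² = (7 + 21)² = 28² = 784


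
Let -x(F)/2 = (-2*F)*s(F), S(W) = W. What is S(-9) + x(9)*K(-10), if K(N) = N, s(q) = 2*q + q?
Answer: -9729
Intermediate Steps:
s(q) = 3*q
x(F) = 12*F² (x(F) = -2*(-2*F)*3*F = -(-12)*F² = 12*F²)
S(-9) + x(9)*K(-10) = -9 + (12*9²)*(-10) = -9 + (12*81)*(-10) = -9 + 972*(-10) = -9 - 9720 = -9729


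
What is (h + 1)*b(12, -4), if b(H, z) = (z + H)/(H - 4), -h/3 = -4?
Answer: 13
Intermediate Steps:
h = 12 (h = -3*(-4) = 12)
b(H, z) = (H + z)/(-4 + H)
(h + 1)*b(12, -4) = (12 + 1)*((12 - 4)/(-4 + 12)) = 13*(8/8) = 13*((1/8)*8) = 13*1 = 13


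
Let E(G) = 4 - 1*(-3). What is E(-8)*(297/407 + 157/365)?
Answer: 109648/13505 ≈ 8.1191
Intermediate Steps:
E(G) = 7 (E(G) = 4 + 3 = 7)
E(-8)*(297/407 + 157/365) = 7*(297/407 + 157/365) = 7*(297*(1/407) + 157*(1/365)) = 7*(27/37 + 157/365) = 7*(15664/13505) = 109648/13505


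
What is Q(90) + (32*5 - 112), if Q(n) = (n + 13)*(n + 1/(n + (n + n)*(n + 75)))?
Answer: 277583323/29790 ≈ 9318.0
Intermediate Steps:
Q(n) = (13 + n)*(n + 1/(n + 2*n*(75 + n))) (Q(n) = (13 + n)*(n + 1/(n + (2*n)*(75 + n))) = (13 + n)*(n + 1/(n + 2*n*(75 + n))))
Q(90) + (32*5 - 112) = (13 + 90 + 2*90⁴ + 177*90³ + 1963*90²)/(90*(151 + 2*90)) + (32*5 - 112) = (13 + 90 + 2*65610000 + 177*729000 + 1963*8100)/(90*(151 + 180)) + (160 - 112) = (1/90)*(13 + 90 + 131220000 + 129033000 + 15900300)/331 + 48 = (1/90)*(1/331)*276153403 + 48 = 276153403/29790 + 48 = 277583323/29790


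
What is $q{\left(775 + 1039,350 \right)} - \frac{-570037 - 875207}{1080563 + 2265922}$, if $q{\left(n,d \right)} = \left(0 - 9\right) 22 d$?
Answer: $- \frac{77303321752}{1115495} \approx -69300.0$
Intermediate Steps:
$q{\left(n,d \right)} = - 198 d$ ($q{\left(n,d \right)} = - 9 \cdot 22 d = - 198 d$)
$q{\left(775 + 1039,350 \right)} - \frac{-570037 - 875207}{1080563 + 2265922} = \left(-198\right) 350 - \frac{-570037 - 875207}{1080563 + 2265922} = -69300 - - \frac{1445244}{3346485} = -69300 - \left(-1445244\right) \frac{1}{3346485} = -69300 - - \frac{481748}{1115495} = -69300 + \frac{481748}{1115495} = - \frac{77303321752}{1115495}$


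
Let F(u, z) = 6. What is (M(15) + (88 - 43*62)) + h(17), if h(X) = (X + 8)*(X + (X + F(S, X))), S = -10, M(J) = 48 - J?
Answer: -1545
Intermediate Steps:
h(X) = (6 + 2*X)*(8 + X) (h(X) = (X + 8)*(X + (X + 6)) = (8 + X)*(X + (6 + X)) = (8 + X)*(6 + 2*X) = (6 + 2*X)*(8 + X))
(M(15) + (88 - 43*62)) + h(17) = ((48 - 1*15) + (88 - 43*62)) + (48 + 2*17² + 22*17) = ((48 - 15) + (88 - 2666)) + (48 + 2*289 + 374) = (33 - 2578) + (48 + 578 + 374) = -2545 + 1000 = -1545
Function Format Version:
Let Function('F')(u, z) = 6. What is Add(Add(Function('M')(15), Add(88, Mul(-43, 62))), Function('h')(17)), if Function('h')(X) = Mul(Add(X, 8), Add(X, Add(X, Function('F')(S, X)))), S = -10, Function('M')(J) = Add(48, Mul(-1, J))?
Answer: -1545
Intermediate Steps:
Function('h')(X) = Mul(Add(6, Mul(2, X)), Add(8, X)) (Function('h')(X) = Mul(Add(X, 8), Add(X, Add(X, 6))) = Mul(Add(8, X), Add(X, Add(6, X))) = Mul(Add(8, X), Add(6, Mul(2, X))) = Mul(Add(6, Mul(2, X)), Add(8, X)))
Add(Add(Function('M')(15), Add(88, Mul(-43, 62))), Function('h')(17)) = Add(Add(Add(48, Mul(-1, 15)), Add(88, Mul(-43, 62))), Add(48, Mul(2, Pow(17, 2)), Mul(22, 17))) = Add(Add(Add(48, -15), Add(88, -2666)), Add(48, Mul(2, 289), 374)) = Add(Add(33, -2578), Add(48, 578, 374)) = Add(-2545, 1000) = -1545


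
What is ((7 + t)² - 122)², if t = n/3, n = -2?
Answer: 543169/81 ≈ 6705.8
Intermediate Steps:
t = -⅔ (t = -2/3 = -2*⅓ = -⅔ ≈ -0.66667)
((7 + t)² - 122)² = ((7 - ⅔)² - 122)² = ((19/3)² - 122)² = (361/9 - 122)² = (-737/9)² = 543169/81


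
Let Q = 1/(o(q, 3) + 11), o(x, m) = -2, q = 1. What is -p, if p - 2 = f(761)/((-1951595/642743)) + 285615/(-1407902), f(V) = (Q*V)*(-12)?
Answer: -2769387620990549/8242963511070 ≈ -335.97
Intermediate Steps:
Q = 1/9 (Q = 1/(-2 + 11) = 1/9 ≈ 0.11111)
f(V) = -4*V/3 (f(V) = (V/9)*(-12) = -4*V/3)
p = 2769387620990549/8242963511070 (p = 2 + ((-4/3*761)/((-1951595/642743)) + 285615/(-1407902)) = 2 + (-3044/(3*((-1951595*1/642743))) + 285615*(-1/1407902)) = 2 + (-3044/(3*(-1951595/642743)) - 285615/1407902) = 2 + (-3044/3*(-642743/1951595) - 285615/1407902) = 2 + (1956509692/5854785 - 285615/1407902) = 2 + 2752901693968409/8242963511070 = 2769387620990549/8242963511070 ≈ 335.97)
-p = -1*2769387620990549/8242963511070 = -2769387620990549/8242963511070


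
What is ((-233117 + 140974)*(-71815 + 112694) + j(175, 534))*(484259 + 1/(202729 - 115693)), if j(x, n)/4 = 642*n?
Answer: -158701524045075185125/87036 ≈ -1.8234e+15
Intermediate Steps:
j(x, n) = 2568*n (j(x, n) = 4*(642*n) = 2568*n)
((-233117 + 140974)*(-71815 + 112694) + j(175, 534))*(484259 + 1/(202729 - 115693)) = ((-233117 + 140974)*(-71815 + 112694) + 2568*534)*(484259 + 1/(202729 - 115693)) = (-92143*40879 + 1371312)*(484259 + 1/87036) = (-3766713697 + 1371312)*(484259 + 1/87036) = -3765342385*42147966325/87036 = -158701524045075185125/87036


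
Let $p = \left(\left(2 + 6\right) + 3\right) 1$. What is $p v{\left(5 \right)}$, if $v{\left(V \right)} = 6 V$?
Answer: $330$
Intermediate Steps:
$p = 11$ ($p = \left(8 + 3\right) 1 = 11 \cdot 1 = 11$)
$p v{\left(5 \right)} = 11 \cdot 6 \cdot 5 = 11 \cdot 30 = 330$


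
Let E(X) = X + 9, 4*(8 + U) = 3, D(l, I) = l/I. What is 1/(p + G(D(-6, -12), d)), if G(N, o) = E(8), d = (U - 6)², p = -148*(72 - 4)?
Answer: -1/10047 ≈ -9.9532e-5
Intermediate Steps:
U = -29/4 (U = -8 + (¼)*3 = -8 + ¾ = -29/4 ≈ -7.2500)
E(X) = 9 + X
p = -10064 (p = -148*68 = -10064)
d = 2809/16 (d = (-29/4 - 6)² = (-53/4)² = 2809/16 ≈ 175.56)
G(N, o) = 17 (G(N, o) = 9 + 8 = 17)
1/(p + G(D(-6, -12), d)) = 1/(-10064 + 17) = 1/(-10047) = -1/10047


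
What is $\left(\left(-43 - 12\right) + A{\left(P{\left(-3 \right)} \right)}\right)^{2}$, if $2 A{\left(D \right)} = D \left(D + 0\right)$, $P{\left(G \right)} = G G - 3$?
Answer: $1369$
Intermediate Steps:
$P{\left(G \right)} = -3 + G^{2}$ ($P{\left(G \right)} = G^{2} - 3 = -3 + G^{2}$)
$A{\left(D \right)} = \frac{D^{2}}{2}$ ($A{\left(D \right)} = \frac{D \left(D + 0\right)}{2} = \frac{D D}{2} = \frac{D^{2}}{2}$)
$\left(\left(-43 - 12\right) + A{\left(P{\left(-3 \right)} \right)}\right)^{2} = \left(\left(-43 - 12\right) + \frac{\left(-3 + \left(-3\right)^{2}\right)^{2}}{2}\right)^{2} = \left(-55 + \frac{\left(-3 + 9\right)^{2}}{2}\right)^{2} = \left(-55 + \frac{6^{2}}{2}\right)^{2} = \left(-55 + \frac{1}{2} \cdot 36\right)^{2} = \left(-55 + 18\right)^{2} = \left(-37\right)^{2} = 1369$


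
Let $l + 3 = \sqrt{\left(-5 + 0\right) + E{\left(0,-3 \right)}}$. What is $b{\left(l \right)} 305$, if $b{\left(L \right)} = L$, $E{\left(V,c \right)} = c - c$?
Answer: $-915 + 305 i \sqrt{5} \approx -915.0 + 682.0 i$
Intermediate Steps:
$E{\left(V,c \right)} = 0$
$l = -3 + i \sqrt{5}$ ($l = -3 + \sqrt{\left(-5 + 0\right) + 0} = -3 + \sqrt{-5 + 0} = -3 + \sqrt{-5} = -3 + i \sqrt{5} \approx -3.0 + 2.2361 i$)
$b{\left(l \right)} 305 = \left(-3 + i \sqrt{5}\right) 305 = -915 + 305 i \sqrt{5}$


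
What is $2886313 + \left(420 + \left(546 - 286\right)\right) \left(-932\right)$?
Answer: $2252553$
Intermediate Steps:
$2886313 + \left(420 + \left(546 - 286\right)\right) \left(-932\right) = 2886313 + \left(420 + 260\right) \left(-932\right) = 2886313 + 680 \left(-932\right) = 2886313 - 633760 = 2252553$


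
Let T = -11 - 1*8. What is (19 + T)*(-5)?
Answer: 0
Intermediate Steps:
T = -19 (T = -11 - 8 = -19)
(19 + T)*(-5) = (19 - 19)*(-5) = 0*(-5) = 0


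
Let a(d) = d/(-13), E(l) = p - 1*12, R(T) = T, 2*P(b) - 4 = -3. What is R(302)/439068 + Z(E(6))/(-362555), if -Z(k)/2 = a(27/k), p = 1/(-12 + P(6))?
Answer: 99062000249/143824820911590 ≈ 0.00068877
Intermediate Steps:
P(b) = ½ (P(b) = 2 + (½)*(-3) = 2 - 3/2 = ½)
p = -2/23 (p = 1/(-12 + ½) = 1/(-23/2) = -2/23 ≈ -0.086957)
E(l) = -278/23 (E(l) = -2/23 - 1*12 = -2/23 - 12 = -278/23)
a(d) = -d/13 (a(d) = d*(-1/13) = -d/13)
Z(k) = 54/(13*k) (Z(k) = -(-2)*27/k/13 = -(-54)/(13*k) = 54/(13*k))
R(302)/439068 + Z(E(6))/(-362555) = 302/439068 + (54/(13*(-278/23)))/(-362555) = 302*(1/439068) + ((54/13)*(-23/278))*(-1/362555) = 151/219534 - 621/1807*(-1/362555) = 151/219534 + 621/655136885 = 99062000249/143824820911590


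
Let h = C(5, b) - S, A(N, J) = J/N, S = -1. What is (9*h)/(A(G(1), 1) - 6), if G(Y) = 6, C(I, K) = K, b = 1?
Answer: -108/35 ≈ -3.0857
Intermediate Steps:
h = 2 (h = 1 - 1*(-1) = 1 + 1 = 2)
(9*h)/(A(G(1), 1) - 6) = (9*2)/(1/6 - 6) = 18/(1*(1/6) - 6) = 18/(1/6 - 6) = 18/(-35/6) = 18*(-6/35) = -108/35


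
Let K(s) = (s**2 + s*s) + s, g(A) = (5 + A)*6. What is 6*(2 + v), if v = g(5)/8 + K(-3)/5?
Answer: 75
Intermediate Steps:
g(A) = 30 + 6*A
K(s) = s + 2*s**2 (K(s) = (s**2 + s**2) + s = 2*s**2 + s = s + 2*s**2)
v = 21/2 (v = (30 + 6*5)/8 - 3*(1 + 2*(-3))/5 = (30 + 30)*(1/8) - 3*(1 - 6)*(1/5) = 60*(1/8) - 3*(-5)*(1/5) = 15/2 + 15*(1/5) = 15/2 + 3 = 21/2 ≈ 10.500)
6*(2 + v) = 6*(2 + 21/2) = 6*(25/2) = 75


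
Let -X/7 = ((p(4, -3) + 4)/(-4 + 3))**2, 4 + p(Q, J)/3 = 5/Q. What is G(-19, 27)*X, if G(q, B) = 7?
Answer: -14161/16 ≈ -885.06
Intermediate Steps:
p(Q, J) = -12 + 15/Q (p(Q, J) = -12 + 3*(5/Q) = -12 + 15/Q)
X = -2023/16 (X = -7*((-12 + 15/4) + 4)**2/(-4 + 3)**2 = -7*((-12 + 15*(1/4)) + 4)**2 = -7*((-12 + 15/4) + 4)**2 = -7*(-33/4 + 4)**2 = -7*(-17/4*(-1))**2 = -7*(17/4)**2 = -7*289/16 = -2023/16 ≈ -126.44)
G(-19, 27)*X = 7*(-2023/16) = -14161/16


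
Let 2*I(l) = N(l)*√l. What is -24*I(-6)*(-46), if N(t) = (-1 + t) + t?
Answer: -7176*I*√6 ≈ -17578.0*I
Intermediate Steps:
N(t) = -1 + 2*t
I(l) = √l*(-1 + 2*l)/2 (I(l) = ((-1 + 2*l)*√l)/2 = (√l*(-1 + 2*l))/2 = √l*(-1 + 2*l)/2)
-24*I(-6)*(-46) = -24*√(-6)*(-½ - 6)*(-46) = -24*I*√6*(-13)/2*(-46) = -(-156)*I*√6*(-46) = (156*I*√6)*(-46) = -7176*I*√6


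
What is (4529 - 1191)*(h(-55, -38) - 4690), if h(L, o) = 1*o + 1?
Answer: -15778726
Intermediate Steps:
h(L, o) = 1 + o (h(L, o) = o + 1 = 1 + o)
(4529 - 1191)*(h(-55, -38) - 4690) = (4529 - 1191)*((1 - 38) - 4690) = 3338*(-37 - 4690) = 3338*(-4727) = -15778726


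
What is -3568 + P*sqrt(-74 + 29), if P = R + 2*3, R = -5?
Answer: -3568 + 3*I*sqrt(5) ≈ -3568.0 + 6.7082*I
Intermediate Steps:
P = 1 (P = -5 + 2*3 = -5 + 6 = 1)
-3568 + P*sqrt(-74 + 29) = -3568 + 1*sqrt(-74 + 29) = -3568 + 1*sqrt(-45) = -3568 + 1*(3*I*sqrt(5)) = -3568 + 3*I*sqrt(5)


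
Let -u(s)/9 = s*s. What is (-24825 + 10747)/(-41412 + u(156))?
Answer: 7039/130218 ≈ 0.054056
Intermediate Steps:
u(s) = -9*s² (u(s) = -9*s*s = -9*s²)
(-24825 + 10747)/(-41412 + u(156)) = (-24825 + 10747)/(-41412 - 9*156²) = -14078/(-41412 - 9*24336) = -14078/(-41412 - 219024) = -14078/(-260436) = -14078*(-1/260436) = 7039/130218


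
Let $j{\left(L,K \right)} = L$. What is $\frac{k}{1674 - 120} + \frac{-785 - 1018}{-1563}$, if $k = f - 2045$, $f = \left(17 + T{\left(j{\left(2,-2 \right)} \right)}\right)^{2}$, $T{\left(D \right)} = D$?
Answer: $\frac{28295}{404817} \approx 0.069896$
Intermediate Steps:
$f = 361$ ($f = \left(17 + 2\right)^{2} = 19^{2} = 361$)
$k = -1684$ ($k = 361 - 2045 = -1684$)
$\frac{k}{1674 - 120} + \frac{-785 - 1018}{-1563} = - \frac{1684}{1674 - 120} + \frac{-785 - 1018}{-1563} = - \frac{1684}{1674 - 120} + \left(-785 - 1018\right) \left(- \frac{1}{1563}\right) = - \frac{1684}{1554} - - \frac{601}{521} = \left(-1684\right) \frac{1}{1554} + \frac{601}{521} = - \frac{842}{777} + \frac{601}{521} = \frac{28295}{404817}$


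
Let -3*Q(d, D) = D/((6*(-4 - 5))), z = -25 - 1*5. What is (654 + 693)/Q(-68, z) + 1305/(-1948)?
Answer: -70853337/9740 ≈ -7274.5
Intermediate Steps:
z = -30 (z = -25 - 5 = -30)
Q(d, D) = D/162 (Q(d, D) = -D/(3*(6*(-4 - 5))) = -D/(3*(6*(-9))) = -D/(3*(-54)) = -D*(-1)/(3*54) = -(-1)*D/162 = D/162)
(654 + 693)/Q(-68, z) + 1305/(-1948) = (654 + 693)/(((1/162)*(-30))) + 1305/(-1948) = 1347/(-5/27) + 1305*(-1/1948) = 1347*(-27/5) - 1305/1948 = -36369/5 - 1305/1948 = -70853337/9740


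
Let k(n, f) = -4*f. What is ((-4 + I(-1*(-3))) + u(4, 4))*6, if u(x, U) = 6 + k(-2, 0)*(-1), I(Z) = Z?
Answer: 30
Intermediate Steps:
u(x, U) = 6 (u(x, U) = 6 - 4*0*(-1) = 6 + 0*(-1) = 6 + 0 = 6)
((-4 + I(-1*(-3))) + u(4, 4))*6 = ((-4 - 1*(-3)) + 6)*6 = ((-4 + 3) + 6)*6 = (-1 + 6)*6 = 5*6 = 30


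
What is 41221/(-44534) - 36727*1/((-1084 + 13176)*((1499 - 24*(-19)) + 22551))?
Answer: -6108256200105/6598303333384 ≈ -0.92573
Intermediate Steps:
41221/(-44534) - 36727*1/((-1084 + 13176)*((1499 - 24*(-19)) + 22551)) = 41221*(-1/44534) - 36727*1/(12092*((1499 - 1*(-456)) + 22551)) = -41221/44534 - 36727*1/(12092*((1499 + 456) + 22551)) = -41221/44534 - 36727*1/(12092*(1955 + 22551)) = -41221/44534 - 36727/(12092*24506) = -41221/44534 - 36727/296326552 = -6108256200105/6598303333384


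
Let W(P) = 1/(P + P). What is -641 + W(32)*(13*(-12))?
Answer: -10295/16 ≈ -643.44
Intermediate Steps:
W(P) = 1/(2*P)
-641 + W(32)*(13*(-12)) = -641 + ((½)/32)*(13*(-12)) = -641 + ((½)*(1/32))*(-156) = -641 + (1/64)*(-156) = -641 - 39/16 = -10295/16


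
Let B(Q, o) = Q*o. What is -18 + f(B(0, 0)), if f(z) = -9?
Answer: -27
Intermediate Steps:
-18 + f(B(0, 0)) = -18 - 9 = -27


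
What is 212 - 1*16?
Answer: 196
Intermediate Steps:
212 - 1*16 = 212 - 16 = 196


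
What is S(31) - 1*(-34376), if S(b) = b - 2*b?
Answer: 34345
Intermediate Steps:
S(b) = -b
S(31) - 1*(-34376) = -1*31 - 1*(-34376) = -31 + 34376 = 34345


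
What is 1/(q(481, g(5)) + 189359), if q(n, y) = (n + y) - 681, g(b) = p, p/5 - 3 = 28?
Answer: 1/189314 ≈ 5.2822e-6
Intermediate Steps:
p = 155 (p = 15 + 5*28 = 15 + 140 = 155)
g(b) = 155
q(n, y) = -681 + n + y
1/(q(481, g(5)) + 189359) = 1/((-681 + 481 + 155) + 189359) = 1/(-45 + 189359) = 1/189314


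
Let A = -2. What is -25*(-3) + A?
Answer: 73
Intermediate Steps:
-25*(-3) + A = -25*(-3) - 2 = 75 - 2 = 73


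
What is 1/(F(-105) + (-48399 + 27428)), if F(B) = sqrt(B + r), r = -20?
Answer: -20971/439782966 - 5*I*sqrt(5)/439782966 ≈ -4.7685e-5 - 2.5422e-8*I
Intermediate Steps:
F(B) = sqrt(-20 + B) (F(B) = sqrt(B - 20) = sqrt(-20 + B))
1/(F(-105) + (-48399 + 27428)) = 1/(sqrt(-20 - 105) + (-48399 + 27428)) = 1/(sqrt(-125) - 20971) = 1/(5*I*sqrt(5) - 20971) = 1/(-20971 + 5*I*sqrt(5))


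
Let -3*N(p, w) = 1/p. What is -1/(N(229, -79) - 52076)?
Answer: 687/35776213 ≈ 1.9203e-5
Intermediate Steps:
N(p, w) = -1/(3*p)
-1/(N(229, -79) - 52076) = -1/(-1/3/229 - 52076) = -1/(-1/3*1/229 - 52076) = -1/(-1/687 - 52076) = -1/(-35776213/687) = -1*(-687/35776213) = 687/35776213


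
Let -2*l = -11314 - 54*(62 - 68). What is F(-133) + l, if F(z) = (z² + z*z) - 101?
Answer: 40772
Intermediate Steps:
F(z) = -101 + 2*z² (F(z) = (z² + z²) - 101 = 2*z² - 101 = -101 + 2*z²)
l = 5495 (l = -(-11314 - 54*(62 - 68))/2 = -(-11314 - 54*(-6))/2 = -(-11314 + 324)/2 = -½*(-10990) = 5495)
F(-133) + l = (-101 + 2*(-133)²) + 5495 = (-101 + 2*17689) + 5495 = (-101 + 35378) + 5495 = 35277 + 5495 = 40772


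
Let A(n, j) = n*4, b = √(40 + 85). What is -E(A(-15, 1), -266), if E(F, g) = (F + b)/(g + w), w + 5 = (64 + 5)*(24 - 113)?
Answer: -15/1603 + 5*√5/6412 ≈ -0.0076138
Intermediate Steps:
w = -6146 (w = -5 + (64 + 5)*(24 - 113) = -5 + 69*(-89) = -5 - 6141 = -6146)
b = 5*√5 (b = √125 = 5*√5 ≈ 11.180)
A(n, j) = 4*n
E(F, g) = (F + 5*√5)/(-6146 + g) (E(F, g) = (F + 5*√5)/(g - 6146) = (F + 5*√5)/(-6146 + g))
-E(A(-15, 1), -266) = -(4*(-15) + 5*√5)/(-6146 - 266) = -(-60 + 5*√5)/(-6412) = -(-1)*(-60 + 5*√5)/6412 = -(15/1603 - 5*√5/6412) = -15/1603 + 5*√5/6412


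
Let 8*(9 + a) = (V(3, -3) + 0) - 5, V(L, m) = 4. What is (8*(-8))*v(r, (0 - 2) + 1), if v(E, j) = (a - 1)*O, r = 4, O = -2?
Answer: -1296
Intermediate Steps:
a = -73/8 (a = -9 + ((4 + 0) - 5)/8 = -9 + (4 - 5)/8 = -9 + (1/8)*(-1) = -9 - 1/8 = -73/8 ≈ -9.1250)
v(E, j) = 81/4 (v(E, j) = (-73/8 - 1)*(-2) = -81/8*(-2) = 81/4)
(8*(-8))*v(r, (0 - 2) + 1) = (8*(-8))*(81/4) = -64*81/4 = -1296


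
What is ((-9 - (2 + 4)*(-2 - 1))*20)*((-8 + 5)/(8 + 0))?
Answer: -135/2 ≈ -67.500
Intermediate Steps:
((-9 - (2 + 4)*(-2 - 1))*20)*((-8 + 5)/(8 + 0)) = ((-9 - 6*(-3))*20)*(-3/8) = ((-9 - 1*(-18))*20)*(-3*⅛) = ((-9 + 18)*20)*(-3/8) = (9*20)*(-3/8) = 180*(-3/8) = -135/2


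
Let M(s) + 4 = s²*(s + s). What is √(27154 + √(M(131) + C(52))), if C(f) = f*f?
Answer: √(27154 + √4498882) ≈ 171.10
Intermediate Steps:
C(f) = f²
M(s) = -4 + 2*s³ (M(s) = -4 + s²*(s + s) = -4 + s²*(2*s) = -4 + 2*s³)
√(27154 + √(M(131) + C(52))) = √(27154 + √((-4 + 2*131³) + 52²)) = √(27154 + √((-4 + 2*2248091) + 2704)) = √(27154 + √((-4 + 4496182) + 2704)) = √(27154 + √(4496178 + 2704)) = √(27154 + √4498882)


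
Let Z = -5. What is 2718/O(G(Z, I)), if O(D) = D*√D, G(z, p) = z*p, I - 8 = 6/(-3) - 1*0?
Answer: 151*I*√30/50 ≈ 16.541*I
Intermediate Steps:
I = 6 (I = 8 + (6/(-3) - 1*0) = 8 + (6*(-⅓) + 0) = 8 + (-2 + 0) = 8 - 2 = 6)
G(z, p) = p*z
O(D) = D^(3/2)
2718/O(G(Z, I)) = 2718/((6*(-5))^(3/2)) = 2718/((-30)^(3/2)) = 2718/((-30*I*√30)) = 2718*(I*√30/900) = 151*I*√30/50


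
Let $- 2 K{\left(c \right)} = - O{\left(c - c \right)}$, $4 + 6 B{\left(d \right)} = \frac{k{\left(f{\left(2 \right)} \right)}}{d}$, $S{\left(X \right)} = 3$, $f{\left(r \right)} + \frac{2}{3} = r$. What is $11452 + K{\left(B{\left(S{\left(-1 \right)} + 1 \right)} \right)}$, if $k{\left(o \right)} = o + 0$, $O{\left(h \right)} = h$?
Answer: $11452$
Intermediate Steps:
$f{\left(r \right)} = - \frac{2}{3} + r$
$k{\left(o \right)} = o$
$B{\left(d \right)} = - \frac{2}{3} + \frac{2}{9 d}$ ($B{\left(d \right)} = - \frac{2}{3} + \frac{\left(- \frac{2}{3} + 2\right) \frac{1}{d}}{6} = - \frac{2}{3} + \frac{\frac{4}{3} \frac{1}{d}}{6} = - \frac{2}{3} + \frac{2}{9 d}$)
$K{\left(c \right)} = 0$ ($K{\left(c \right)} = - \frac{\left(-1\right) \left(c - c\right)}{2} = - \frac{\left(-1\right) 0}{2} = \left(- \frac{1}{2}\right) 0 = 0$)
$11452 + K{\left(B{\left(S{\left(-1 \right)} + 1 \right)} \right)} = 11452 + 0 = 11452$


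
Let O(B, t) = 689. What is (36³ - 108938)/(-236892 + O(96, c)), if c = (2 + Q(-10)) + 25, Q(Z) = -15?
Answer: 5662/21473 ≈ 0.26368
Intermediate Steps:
c = 12 (c = (2 - 15) + 25 = -13 + 25 = 12)
(36³ - 108938)/(-236892 + O(96, c)) = (36³ - 108938)/(-236892 + 689) = (46656 - 108938)/(-236203) = -62282*(-1/236203) = 5662/21473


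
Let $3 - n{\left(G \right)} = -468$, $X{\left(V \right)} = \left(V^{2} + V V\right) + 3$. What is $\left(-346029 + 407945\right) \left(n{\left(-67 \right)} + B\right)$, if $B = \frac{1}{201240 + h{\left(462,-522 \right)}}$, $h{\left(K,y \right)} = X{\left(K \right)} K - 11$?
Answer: $\frac{5757390165407672}{197424871} \approx 2.9162 \cdot 10^{7}$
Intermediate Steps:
$X{\left(V \right)} = 3 + 2 V^{2}$ ($X{\left(V \right)} = \left(V^{2} + V^{2}\right) + 3 = 2 V^{2} + 3 = 3 + 2 V^{2}$)
$n{\left(G \right)} = 471$ ($n{\left(G \right)} = 3 - -468 = 3 + 468 = 471$)
$h{\left(K,y \right)} = -11 + K \left(3 + 2 K^{2}\right)$ ($h{\left(K,y \right)} = \left(3 + 2 K^{2}\right) K - 11 = K \left(3 + 2 K^{2}\right) - 11 = -11 + K \left(3 + 2 K^{2}\right)$)
$B = \frac{1}{197424871}$ ($B = \frac{1}{201240 - \left(11 - 462 \left(3 + 2 \cdot 462^{2}\right)\right)} = \frac{1}{201240 - \left(11 - 462 \left(3 + 2 \cdot 213444\right)\right)} = \frac{1}{201240 - \left(11 - 462 \left(3 + 426888\right)\right)} = \frac{1}{201240 + \left(-11 + 462 \cdot 426891\right)} = \frac{1}{201240 + \left(-11 + 197223642\right)} = \frac{1}{201240 + 197223631} = \frac{1}{197424871} \approx 5.0652 \cdot 10^{-9}$)
$\left(-346029 + 407945\right) \left(n{\left(-67 \right)} + B\right) = \left(-346029 + 407945\right) \left(471 + \frac{1}{197424871}\right) = 61916 \cdot \frac{92987114242}{197424871} = \frac{5757390165407672}{197424871}$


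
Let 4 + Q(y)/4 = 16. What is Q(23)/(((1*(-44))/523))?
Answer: -6276/11 ≈ -570.54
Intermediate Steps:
Q(y) = 48 (Q(y) = -16 + 4*16 = -16 + 64 = 48)
Q(23)/(((1*(-44))/523)) = 48/(((1*(-44))/523)) = 48/((-44*1/523)) = 48/(-44/523) = 48*(-523/44) = -6276/11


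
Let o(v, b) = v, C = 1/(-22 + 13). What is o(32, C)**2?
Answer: 1024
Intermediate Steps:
C = -1/9 (C = 1/(-9) = -1/9 ≈ -0.11111)
o(32, C)**2 = 32**2 = 1024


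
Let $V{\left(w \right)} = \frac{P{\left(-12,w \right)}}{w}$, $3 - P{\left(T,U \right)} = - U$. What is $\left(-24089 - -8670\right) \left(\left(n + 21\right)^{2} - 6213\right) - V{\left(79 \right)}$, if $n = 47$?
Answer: $\frac{1935562407}{79} \approx 2.4501 \cdot 10^{7}$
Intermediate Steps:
$P{\left(T,U \right)} = 3 + U$ ($P{\left(T,U \right)} = 3 - - U = 3 + U$)
$V{\left(w \right)} = \frac{3 + w}{w}$
$\left(-24089 - -8670\right) \left(\left(n + 21\right)^{2} - 6213\right) - V{\left(79 \right)} = \left(-24089 - -8670\right) \left(\left(47 + 21\right)^{2} - 6213\right) - \frac{3 + 79}{79} = \left(-24089 + 8670\right) \left(68^{2} - 6213\right) - \frac{1}{79} \cdot 82 = - 15419 \left(4624 - 6213\right) - \frac{82}{79} = \left(-15419\right) \left(-1589\right) - \frac{82}{79} = 24500791 - \frac{82}{79} = \frac{1935562407}{79}$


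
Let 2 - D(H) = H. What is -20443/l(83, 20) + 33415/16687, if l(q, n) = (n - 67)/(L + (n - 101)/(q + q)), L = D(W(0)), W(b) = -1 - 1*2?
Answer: 6238264079/3175414 ≈ 1964.6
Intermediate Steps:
W(b) = -3 (W(b) = -1 - 2 = -3)
D(H) = 2 - H
L = 5 (L = 2 - 1*(-3) = 2 + 3 = 5)
l(q, n) = (-67 + n)/(5 + (-101 + n)/(2*q)) (l(q, n) = (n - 67)/(5 + (n - 101)/(q + q)) = (-67 + n)/(5 + (-101 + n)/((2*q))) = (-67 + n)/(5 + (-101 + n)*(1/(2*q))) = (-67 + n)/(5 + (-101 + n)/(2*q)))
-20443/l(83, 20) + 33415/16687 = -20443*(-101 + 20 + 10*83)/(166*(-67 + 20)) + 33415/16687 = -20443/(2*83*(-47)/(-101 + 20 + 830)) + 33415*(1/16687) = -20443/(2*83*(-47)/749) + 815/407 = -20443/(2*83*(1/749)*(-47)) + 815/407 = -20443/(-7802/749) + 815/407 = -20443*(-749/7802) + 815/407 = 15311807/7802 + 815/407 = 6238264079/3175414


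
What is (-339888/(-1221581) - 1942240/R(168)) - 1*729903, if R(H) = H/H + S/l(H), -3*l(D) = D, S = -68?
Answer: -60857142939565/37869011 ≈ -1.6070e+6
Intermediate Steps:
l(D) = -D/3
R(H) = 1 + 204/H (R(H) = H/H - 68*(-3/H) = 1 - (-204)/H = 1 + 204/H)
(-339888/(-1221581) - 1942240/R(168)) - 1*729903 = (-339888/(-1221581) - 1942240*168/(204 + 168)) - 1*729903 = (-339888*(-1/1221581) - 1942240/((1/168)*372)) - 729903 = (339888/1221581 - 1942240/31/14) - 729903 = (339888/1221581 - 1942240*14/31) - 729903 = (339888/1221581 - 27191360/31) - 729903 = -33216438203632/37869011 - 729903 = -60857142939565/37869011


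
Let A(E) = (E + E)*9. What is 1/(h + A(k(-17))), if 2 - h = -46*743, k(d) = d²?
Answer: 1/39382 ≈ 2.5392e-5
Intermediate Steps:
A(E) = 18*E (A(E) = (2*E)*9 = 18*E)
h = 34180 (h = 2 - (-46)*743 = 2 - 1*(-34178) = 2 + 34178 = 34180)
1/(h + A(k(-17))) = 1/(34180 + 18*(-17)²) = 1/(34180 + 18*289) = 1/(34180 + 5202) = 1/39382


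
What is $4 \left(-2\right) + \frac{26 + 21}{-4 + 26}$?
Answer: $- \frac{129}{22} \approx -5.8636$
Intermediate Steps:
$4 \left(-2\right) + \frac{26 + 21}{-4 + 26} = -8 + \frac{47}{22} = - \frac{129}{22}$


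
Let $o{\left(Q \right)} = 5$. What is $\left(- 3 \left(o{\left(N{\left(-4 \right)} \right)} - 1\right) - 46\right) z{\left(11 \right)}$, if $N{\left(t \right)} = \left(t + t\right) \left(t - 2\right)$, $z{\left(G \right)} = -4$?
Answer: $232$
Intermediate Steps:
$N{\left(t \right)} = 2 t \left(-2 + t\right)$
$\left(- 3 \left(o{\left(N{\left(-4 \right)} \right)} - 1\right) - 46\right) z{\left(11 \right)} = \left(- 3 \left(5 - 1\right) - 46\right) \left(-4\right) = \left(\left(-3\right) 4 - 46\right) \left(-4\right) = \left(-12 - 46\right) \left(-4\right) = \left(-58\right) \left(-4\right) = 232$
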